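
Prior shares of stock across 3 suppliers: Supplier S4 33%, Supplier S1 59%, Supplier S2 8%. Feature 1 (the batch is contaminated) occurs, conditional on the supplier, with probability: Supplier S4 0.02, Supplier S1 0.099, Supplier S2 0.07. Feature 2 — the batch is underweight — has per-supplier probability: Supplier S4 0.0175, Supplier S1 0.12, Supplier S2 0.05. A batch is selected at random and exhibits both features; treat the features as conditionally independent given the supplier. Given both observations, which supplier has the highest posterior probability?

Supplier S1

Compute prior × likelihood for every hypothesis:
  Supplier S4: 0.33 × 0.02 × 0.0175 = 0.0001155
  Supplier S1: 0.59 × 0.099 × 0.12 = 0.0070092
  Supplier S2: 0.08 × 0.07 × 0.05 = 0.00028
Normalizing constant = 0.0074047.
Largest term belongs to Supplier S1, so Supplier S1 is most probable.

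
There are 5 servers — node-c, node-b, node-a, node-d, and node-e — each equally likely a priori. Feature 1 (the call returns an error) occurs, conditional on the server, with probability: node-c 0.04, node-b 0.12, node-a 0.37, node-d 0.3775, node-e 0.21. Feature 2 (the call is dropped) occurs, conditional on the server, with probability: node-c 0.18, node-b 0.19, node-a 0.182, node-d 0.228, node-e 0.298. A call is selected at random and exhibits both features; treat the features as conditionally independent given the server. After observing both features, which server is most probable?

node-d

With a uniform prior (1/5 each), posterior ∝ likelihood:
  node-c: 0.04 × 0.18 = 0.0072
  node-b: 0.12 × 0.19 = 0.0228
  node-a: 0.37 × 0.182 = 0.06734
  node-d: 0.3775 × 0.228 = 0.08607
  node-e: 0.21 × 0.298 = 0.06258
Sum = 0.24599.
Largest term belongs to node-d, so node-d is most probable.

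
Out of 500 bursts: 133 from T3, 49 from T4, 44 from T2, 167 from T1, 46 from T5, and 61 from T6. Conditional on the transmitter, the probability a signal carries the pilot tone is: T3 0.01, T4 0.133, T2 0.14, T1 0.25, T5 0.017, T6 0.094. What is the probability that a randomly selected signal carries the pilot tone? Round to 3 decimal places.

0.125

By Bayes' rule, posterior ∝ prior × likelihood:
  T3: 0.266 × 0.01 = 0.00266
  T4: 0.098 × 0.133 = 0.013034
  T2: 0.088 × 0.14 = 0.01232
  T1: 0.334 × 0.25 = 0.0835
  T5: 0.092 × 0.017 = 0.001564
  T6: 0.122 × 0.094 = 0.011468
P(pilot) = 0.00266 + 0.013034 + 0.01232 + 0.0835 + 0.001564 + 0.011468 = 0.124546 → 0.125.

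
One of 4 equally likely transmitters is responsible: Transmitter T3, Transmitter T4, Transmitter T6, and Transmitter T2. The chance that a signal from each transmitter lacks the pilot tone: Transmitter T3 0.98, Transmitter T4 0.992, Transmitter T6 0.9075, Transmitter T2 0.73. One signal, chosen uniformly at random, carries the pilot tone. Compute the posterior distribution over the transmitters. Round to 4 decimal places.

Transmitter T3 0.0512, Transmitter T4 0.0205, Transmitter T6 0.2369, Transmitter T2 0.6914

Taking complements, P(pilot | each) = Transmitter T3 0.02, Transmitter T4 0.008, Transmitter T6 0.0925, Transmitter T2 0.27.
With a uniform prior (1/4 each), posterior ∝ likelihood:
  Transmitter T3: 0.02
  Transmitter T4: 0.008
  Transmitter T6: 0.0925
  Transmitter T2: 0.27
Normalizing constant = 0.3905.
P(Transmitter T3 | pilot) = 0.02/0.3905 ≈ 0.0512
P(Transmitter T4 | pilot) = 0.008/0.3905 ≈ 0.0205
P(Transmitter T6 | pilot) = 0.0925/0.3905 ≈ 0.2369
P(Transmitter T2 | pilot) = 0.27/0.3905 ≈ 0.6914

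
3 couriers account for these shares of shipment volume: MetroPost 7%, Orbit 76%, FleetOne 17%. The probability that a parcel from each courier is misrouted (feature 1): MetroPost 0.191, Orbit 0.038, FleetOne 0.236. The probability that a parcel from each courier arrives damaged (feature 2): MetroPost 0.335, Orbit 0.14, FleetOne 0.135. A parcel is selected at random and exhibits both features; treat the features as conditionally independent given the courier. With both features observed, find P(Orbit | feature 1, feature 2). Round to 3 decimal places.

Unnormalized posteriors (prior × likelihood):
  MetroPost: 0.07 × 0.191 × 0.335 = 0.00447895
  Orbit: 0.76 × 0.038 × 0.14 = 0.0040432
  FleetOne: 0.17 × 0.236 × 0.135 = 0.0054162
Sum = 0.01393835.
P(Orbit | evidence) = 0.0040432 / 0.01393835 ≈ 0.290.

0.290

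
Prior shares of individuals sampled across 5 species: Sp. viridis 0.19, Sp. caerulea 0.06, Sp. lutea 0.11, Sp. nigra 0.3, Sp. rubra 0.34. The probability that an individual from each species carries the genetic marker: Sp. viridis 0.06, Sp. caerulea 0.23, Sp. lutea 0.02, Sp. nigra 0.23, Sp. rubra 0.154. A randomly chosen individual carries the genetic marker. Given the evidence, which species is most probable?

Sp. nigra

Prior × likelihood for each hypothesis:
  Sp. viridis: 0.19 × 0.06 = 0.0114
  Sp. caerulea: 0.06 × 0.23 = 0.0138
  Sp. lutea: 0.11 × 0.02 = 0.0022
  Sp. nigra: 0.3 × 0.23 = 0.069
  Sp. rubra: 0.34 × 0.154 = 0.05236
Normalizing constant = 0.14876.
Largest term belongs to Sp. nigra, so Sp. nigra is most probable.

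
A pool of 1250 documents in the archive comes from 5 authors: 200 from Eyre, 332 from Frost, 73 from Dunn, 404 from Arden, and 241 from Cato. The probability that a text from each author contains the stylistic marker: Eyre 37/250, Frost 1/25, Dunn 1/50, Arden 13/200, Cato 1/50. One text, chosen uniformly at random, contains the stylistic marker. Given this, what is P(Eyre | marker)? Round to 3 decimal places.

0.392

Compute prior × likelihood for every hypothesis:
  Eyre: 0.16 × 0.148 = 0.02368
  Frost: 0.2656 × 0.04 = 0.010624
  Dunn: 0.0584 × 0.02 = 0.001168
  Arden: 0.3232 × 0.065 = 0.021008
  Cato: 0.1928 × 0.02 = 0.003856
Total = 0.060336.
P(Eyre | evidence) = 0.02368 / 0.060336 ≈ 0.392.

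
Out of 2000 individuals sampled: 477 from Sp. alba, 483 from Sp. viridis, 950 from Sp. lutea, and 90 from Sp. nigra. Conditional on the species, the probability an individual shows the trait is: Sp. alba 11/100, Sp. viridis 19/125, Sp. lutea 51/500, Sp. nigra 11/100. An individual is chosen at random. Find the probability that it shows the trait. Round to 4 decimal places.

0.1163

Prior × likelihood for each hypothesis:
  Sp. alba: 0.2385 × 0.11 = 0.026235
  Sp. viridis: 0.2415 × 0.152 = 0.036708
  Sp. lutea: 0.475 × 0.102 = 0.04845
  Sp. nigra: 0.045 × 0.11 = 0.00495
P(trait) = 0.026235 + 0.036708 + 0.04845 + 0.00495 = 0.116343 → 0.1163.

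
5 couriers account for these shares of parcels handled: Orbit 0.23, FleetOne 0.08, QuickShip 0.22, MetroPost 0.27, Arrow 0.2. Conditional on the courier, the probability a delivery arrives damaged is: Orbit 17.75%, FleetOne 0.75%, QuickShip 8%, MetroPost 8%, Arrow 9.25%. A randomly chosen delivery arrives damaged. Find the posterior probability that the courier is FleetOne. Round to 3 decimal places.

By Bayes' rule, posterior ∝ prior × likelihood:
  Orbit: 0.23 × 0.1775 = 0.040825
  FleetOne: 0.08 × 0.0075 = 0.0006
  QuickShip: 0.22 × 0.08 = 0.0176
  MetroPost: 0.27 × 0.08 = 0.0216
  Arrow: 0.2 × 0.0925 = 0.0185
Normalizing constant = 0.099125.
P(FleetOne | evidence) = 0.0006 / 0.099125 ≈ 0.006.

0.006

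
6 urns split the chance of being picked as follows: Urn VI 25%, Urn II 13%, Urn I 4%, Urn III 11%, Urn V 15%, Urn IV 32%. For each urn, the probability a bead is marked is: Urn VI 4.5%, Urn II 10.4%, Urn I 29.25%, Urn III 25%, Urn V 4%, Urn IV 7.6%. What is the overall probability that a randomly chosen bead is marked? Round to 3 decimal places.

0.094

By Bayes' rule, posterior ∝ prior × likelihood:
  Urn VI: 0.25 × 0.045 = 0.01125
  Urn II: 0.13 × 0.104 = 0.01352
  Urn I: 0.04 × 0.2925 = 0.0117
  Urn III: 0.11 × 0.25 = 0.0275
  Urn V: 0.15 × 0.04 = 0.006
  Urn IV: 0.32 × 0.076 = 0.02432
P(marked) = 0.01125 + 0.01352 + 0.0117 + 0.0275 + 0.006 + 0.02432 = 0.09429 → 0.094.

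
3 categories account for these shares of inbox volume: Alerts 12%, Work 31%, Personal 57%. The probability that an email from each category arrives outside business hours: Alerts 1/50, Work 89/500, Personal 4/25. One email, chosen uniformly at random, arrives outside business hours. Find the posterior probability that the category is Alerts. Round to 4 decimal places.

0.0161

Compute prior × likelihood for every hypothesis:
  Alerts: 0.12 × 0.02 = 0.0024
  Work: 0.31 × 0.178 = 0.05518
  Personal: 0.57 × 0.16 = 0.0912
Total = 0.14878.
P(Alerts | evidence) = 0.0024 / 0.14878 ≈ 0.0161.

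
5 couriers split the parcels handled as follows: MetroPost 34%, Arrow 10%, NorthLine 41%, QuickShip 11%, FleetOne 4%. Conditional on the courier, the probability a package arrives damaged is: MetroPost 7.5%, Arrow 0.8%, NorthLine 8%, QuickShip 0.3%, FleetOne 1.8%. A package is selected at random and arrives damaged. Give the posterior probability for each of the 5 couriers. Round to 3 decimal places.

MetroPost 0.424, Arrow 0.013, NorthLine 0.545, QuickShip 0.005, FleetOne 0.012

By Bayes' rule, posterior ∝ prior × likelihood:
  MetroPost: 0.34 × 0.075 = 0.0255
  Arrow: 0.1 × 0.008 = 0.0008
  NorthLine: 0.41 × 0.08 = 0.0328
  QuickShip: 0.11 × 0.003 = 0.00033
  FleetOne: 0.04 × 0.018 = 0.00072
Sum = 0.06015.
P(MetroPost | damaged) = 0.0255/0.06015 ≈ 0.424
P(Arrow | damaged) = 0.0008/0.06015 ≈ 0.013
P(NorthLine | damaged) = 0.0328/0.06015 ≈ 0.545
P(QuickShip | damaged) = 0.00033/0.06015 ≈ 0.005
P(FleetOne | damaged) = 0.00072/0.06015 ≈ 0.012
(Check: 0.424+0.013+0.545+0.005+0.012 = 0.999.)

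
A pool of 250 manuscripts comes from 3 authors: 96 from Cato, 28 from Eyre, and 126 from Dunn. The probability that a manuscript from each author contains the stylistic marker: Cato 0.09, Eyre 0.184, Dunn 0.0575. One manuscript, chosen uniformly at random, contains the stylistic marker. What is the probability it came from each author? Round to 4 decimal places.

Cato 0.4107, Eyre 0.2449, Dunn 0.3444

Prior × likelihood for each hypothesis:
  Cato: 0.384 × 0.09 = 0.03456
  Eyre: 0.112 × 0.184 = 0.020608
  Dunn: 0.504 × 0.0575 = 0.02898
Sum = 0.084148.
P(Cato | marker) = 0.03456/0.084148 ≈ 0.4107
P(Eyre | marker) = 0.020608/0.084148 ≈ 0.2449
P(Dunn | marker) = 0.02898/0.084148 ≈ 0.3444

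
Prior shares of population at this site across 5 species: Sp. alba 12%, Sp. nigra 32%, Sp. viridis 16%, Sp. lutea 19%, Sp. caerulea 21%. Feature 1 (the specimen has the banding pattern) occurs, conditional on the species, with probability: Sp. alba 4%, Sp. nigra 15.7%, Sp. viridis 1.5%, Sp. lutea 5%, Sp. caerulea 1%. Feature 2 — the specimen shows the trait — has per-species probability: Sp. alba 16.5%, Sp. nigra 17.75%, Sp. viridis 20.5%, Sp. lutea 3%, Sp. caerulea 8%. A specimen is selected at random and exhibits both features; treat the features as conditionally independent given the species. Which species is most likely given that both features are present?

Sp. nigra

Prior × likelihood for each hypothesis:
  Sp. alba: 0.12 × 0.04 × 0.165 = 0.000792
  Sp. nigra: 0.32 × 0.157 × 0.1775 = 0.0089176
  Sp. viridis: 0.16 × 0.015 × 0.205 = 0.000492
  Sp. lutea: 0.19 × 0.05 × 0.03 = 0.000285
  Sp. caerulea: 0.21 × 0.01 × 0.08 = 0.000168
Normalizing constant = 0.0106546.
Largest term belongs to Sp. nigra, so Sp. nigra is most probable.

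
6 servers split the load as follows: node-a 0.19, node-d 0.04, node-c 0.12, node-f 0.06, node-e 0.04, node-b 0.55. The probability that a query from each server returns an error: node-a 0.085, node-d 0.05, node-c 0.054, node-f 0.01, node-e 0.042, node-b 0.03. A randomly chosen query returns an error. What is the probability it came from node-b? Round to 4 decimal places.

Compute prior × likelihood for every hypothesis:
  node-a: 0.19 × 0.085 = 0.01615
  node-d: 0.04 × 0.05 = 0.002
  node-c: 0.12 × 0.054 = 0.00648
  node-f: 0.06 × 0.01 = 0.0006
  node-e: 0.04 × 0.042 = 0.00168
  node-b: 0.55 × 0.03 = 0.0165
Normalizing constant = 0.04341.
P(node-b | evidence) = 0.0165 / 0.04341 ≈ 0.3801.

0.3801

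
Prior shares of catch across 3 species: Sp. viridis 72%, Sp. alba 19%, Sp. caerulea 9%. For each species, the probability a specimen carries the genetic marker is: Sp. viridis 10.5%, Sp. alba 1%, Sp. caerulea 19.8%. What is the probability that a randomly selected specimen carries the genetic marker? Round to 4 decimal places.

Compute prior × likelihood for every hypothesis:
  Sp. viridis: 0.72 × 0.105 = 0.0756
  Sp. alba: 0.19 × 0.01 = 0.0019
  Sp. caerulea: 0.09 × 0.198 = 0.01782
P(marker) = 0.0756 + 0.0019 + 0.01782 = 0.09532 → 0.0953.

0.0953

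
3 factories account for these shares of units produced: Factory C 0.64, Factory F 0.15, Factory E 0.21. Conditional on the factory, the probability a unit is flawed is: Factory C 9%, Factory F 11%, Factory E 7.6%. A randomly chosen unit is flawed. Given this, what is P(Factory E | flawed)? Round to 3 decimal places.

Unnormalized posteriors (prior × likelihood):
  Factory C: 0.64 × 0.09 = 0.0576
  Factory F: 0.15 × 0.11 = 0.0165
  Factory E: 0.21 × 0.076 = 0.01596
Sum = 0.09006.
P(Factory E | evidence) = 0.01596 / 0.09006 ≈ 0.177.

0.177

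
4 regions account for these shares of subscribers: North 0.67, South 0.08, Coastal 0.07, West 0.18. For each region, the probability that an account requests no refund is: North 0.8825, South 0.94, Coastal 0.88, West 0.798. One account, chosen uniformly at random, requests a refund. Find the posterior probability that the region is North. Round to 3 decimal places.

Taking complements, P(refund | each) = North 0.1175, South 0.06, Coastal 0.12, West 0.202.
Unnormalized posteriors (prior × likelihood):
  North: 0.67 × 0.1175 = 0.078725
  South: 0.08 × 0.06 = 0.0048
  Coastal: 0.07 × 0.12 = 0.0084
  West: 0.18 × 0.202 = 0.03636
Normalizing constant = 0.128285.
P(North | evidence) = 0.078725 / 0.128285 ≈ 0.614.

0.614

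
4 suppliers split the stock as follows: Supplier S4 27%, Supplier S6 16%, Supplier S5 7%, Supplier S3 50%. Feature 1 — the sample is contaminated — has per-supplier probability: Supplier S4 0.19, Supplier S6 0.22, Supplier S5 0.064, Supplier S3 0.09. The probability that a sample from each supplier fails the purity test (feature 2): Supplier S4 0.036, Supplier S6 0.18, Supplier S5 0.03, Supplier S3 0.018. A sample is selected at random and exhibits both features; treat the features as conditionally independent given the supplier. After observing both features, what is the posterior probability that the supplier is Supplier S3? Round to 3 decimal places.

By Bayes' rule, posterior ∝ prior × likelihood:
  Supplier S4: 0.27 × 0.19 × 0.036 = 0.0018468
  Supplier S6: 0.16 × 0.22 × 0.18 = 0.006336
  Supplier S5: 0.07 × 0.064 × 0.03 = 0.0001344
  Supplier S3: 0.5 × 0.09 × 0.018 = 0.00081
Normalizing constant = 0.0091272.
P(Supplier S3 | evidence) = 0.00081 / 0.0091272 ≈ 0.089.

0.089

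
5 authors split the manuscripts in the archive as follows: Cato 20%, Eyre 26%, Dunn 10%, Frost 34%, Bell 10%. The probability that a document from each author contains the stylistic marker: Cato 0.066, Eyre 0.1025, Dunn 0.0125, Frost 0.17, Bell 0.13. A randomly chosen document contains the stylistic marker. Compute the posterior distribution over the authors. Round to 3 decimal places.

Compute prior × likelihood for every hypothesis:
  Cato: 0.2 × 0.066 = 0.0132
  Eyre: 0.26 × 0.1025 = 0.02665
  Dunn: 0.1 × 0.0125 = 0.00125
  Frost: 0.34 × 0.17 = 0.0578
  Bell: 0.1 × 0.13 = 0.013
Sum = 0.1119.
P(Cato | marker) = 0.0132/0.1119 ≈ 0.118
P(Eyre | marker) = 0.02665/0.1119 ≈ 0.238
P(Dunn | marker) = 0.00125/0.1119 ≈ 0.011
P(Frost | marker) = 0.0578/0.1119 ≈ 0.517
P(Bell | marker) = 0.013/0.1119 ≈ 0.116
(Check: 0.118+0.238+0.011+0.517+0.116 = 1.000.)

Cato 0.118, Eyre 0.238, Dunn 0.011, Frost 0.517, Bell 0.116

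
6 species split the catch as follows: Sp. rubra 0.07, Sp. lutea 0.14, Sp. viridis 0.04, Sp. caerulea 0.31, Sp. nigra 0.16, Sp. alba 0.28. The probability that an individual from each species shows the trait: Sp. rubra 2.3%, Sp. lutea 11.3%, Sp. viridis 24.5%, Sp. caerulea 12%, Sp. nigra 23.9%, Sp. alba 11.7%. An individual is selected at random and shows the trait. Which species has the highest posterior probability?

Sp. nigra

Compute prior × likelihood for every hypothesis:
  Sp. rubra: 0.07 × 0.023 = 0.00161
  Sp. lutea: 0.14 × 0.113 = 0.01582
  Sp. viridis: 0.04 × 0.245 = 0.0098
  Sp. caerulea: 0.31 × 0.12 = 0.0372
  Sp. nigra: 0.16 × 0.239 = 0.03824
  Sp. alba: 0.28 × 0.117 = 0.03276
Sum = 0.13543.
Largest term belongs to Sp. nigra, so Sp. nigra is most probable.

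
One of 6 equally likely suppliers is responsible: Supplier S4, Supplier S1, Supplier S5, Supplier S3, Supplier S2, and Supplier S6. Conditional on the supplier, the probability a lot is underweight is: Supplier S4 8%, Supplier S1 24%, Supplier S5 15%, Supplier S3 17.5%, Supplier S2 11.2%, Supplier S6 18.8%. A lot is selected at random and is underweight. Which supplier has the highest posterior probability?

Supplier S1

With a uniform prior (1/6 each), posterior ∝ likelihood:
  Supplier S4: 0.08
  Supplier S1: 0.24
  Supplier S5: 0.15
  Supplier S3: 0.175
  Supplier S2: 0.112
  Supplier S6: 0.188
Normalizing constant = 0.945.
Largest term belongs to Supplier S1, so Supplier S1 is most probable.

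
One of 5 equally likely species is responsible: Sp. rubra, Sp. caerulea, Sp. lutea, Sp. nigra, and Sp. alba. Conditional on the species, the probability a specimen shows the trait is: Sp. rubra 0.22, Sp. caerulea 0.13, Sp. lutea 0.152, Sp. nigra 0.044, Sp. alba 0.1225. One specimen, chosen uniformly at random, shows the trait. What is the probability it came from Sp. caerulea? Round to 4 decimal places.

0.1945

With a uniform prior (1/5 each), posterior ∝ likelihood:
  Sp. rubra: 0.22
  Sp. caerulea: 0.13
  Sp. lutea: 0.152
  Sp. nigra: 0.044
  Sp. alba: 0.1225
Sum = 0.6685.
P(Sp. caerulea | evidence) = 0.13 / 0.6685 ≈ 0.1945.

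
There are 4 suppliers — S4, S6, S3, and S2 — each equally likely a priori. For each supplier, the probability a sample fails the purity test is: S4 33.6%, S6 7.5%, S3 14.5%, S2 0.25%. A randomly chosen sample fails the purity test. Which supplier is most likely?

S4

With a uniform prior (1/4 each), posterior ∝ likelihood:
  S4: 0.336
  S6: 0.075
  S3: 0.145
  S2: 0.0025
Sum = 0.5585.
Largest term belongs to S4, so S4 is most probable.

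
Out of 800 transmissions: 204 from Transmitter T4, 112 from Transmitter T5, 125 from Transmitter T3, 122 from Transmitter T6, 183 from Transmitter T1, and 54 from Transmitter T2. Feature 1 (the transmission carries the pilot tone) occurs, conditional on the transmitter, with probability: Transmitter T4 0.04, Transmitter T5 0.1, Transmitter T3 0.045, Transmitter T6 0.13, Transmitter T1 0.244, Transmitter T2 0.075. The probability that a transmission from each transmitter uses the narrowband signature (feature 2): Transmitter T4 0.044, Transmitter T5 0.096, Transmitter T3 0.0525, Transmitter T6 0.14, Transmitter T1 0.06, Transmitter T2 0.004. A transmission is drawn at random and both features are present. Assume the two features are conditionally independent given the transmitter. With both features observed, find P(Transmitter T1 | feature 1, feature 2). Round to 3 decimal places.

Compute prior × likelihood for every hypothesis:
  Transmitter T4: 0.255 × 0.04 × 0.044 = 0.0004488
  Transmitter T5: 0.14 × 0.1 × 0.096 = 0.001344
  Transmitter T3: 0.15625 × 0.045 × 0.0525 = 0.000369140625
  Transmitter T6: 0.1525 × 0.13 × 0.14 = 0.0027755
  Transmitter T1: 0.22875 × 0.244 × 0.06 = 0.0033489
  Transmitter T2: 0.0675 × 0.075 × 0.004 = 0.00002025
Normalizing constant = 0.008306590625.
P(Transmitter T1 | evidence) = 0.0033489 / 0.008306590625 ≈ 0.403.

0.403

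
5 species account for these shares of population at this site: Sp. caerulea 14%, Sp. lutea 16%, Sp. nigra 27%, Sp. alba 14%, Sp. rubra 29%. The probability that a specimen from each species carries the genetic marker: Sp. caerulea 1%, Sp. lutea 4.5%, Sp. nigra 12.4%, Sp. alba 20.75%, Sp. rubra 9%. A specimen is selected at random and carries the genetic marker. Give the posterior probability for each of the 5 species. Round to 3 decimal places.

Unnormalized posteriors (prior × likelihood):
  Sp. caerulea: 0.14 × 0.01 = 0.0014
  Sp. lutea: 0.16 × 0.045 = 0.0072
  Sp. nigra: 0.27 × 0.124 = 0.03348
  Sp. alba: 0.14 × 0.2075 = 0.02905
  Sp. rubra: 0.29 × 0.09 = 0.0261
Sum = 0.09723.
P(Sp. caerulea | marker) = 0.0014/0.09723 ≈ 0.014
P(Sp. lutea | marker) = 0.0072/0.09723 ≈ 0.074
P(Sp. nigra | marker) = 0.03348/0.09723 ≈ 0.344
P(Sp. alba | marker) = 0.02905/0.09723 ≈ 0.299
P(Sp. rubra | marker) = 0.0261/0.09723 ≈ 0.268

Sp. caerulea 0.014, Sp. lutea 0.074, Sp. nigra 0.344, Sp. alba 0.299, Sp. rubra 0.268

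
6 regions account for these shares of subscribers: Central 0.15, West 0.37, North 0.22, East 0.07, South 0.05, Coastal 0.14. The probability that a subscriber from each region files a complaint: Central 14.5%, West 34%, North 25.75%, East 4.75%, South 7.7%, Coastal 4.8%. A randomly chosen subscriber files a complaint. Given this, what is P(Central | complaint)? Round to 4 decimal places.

Prior × likelihood for each hypothesis:
  Central: 0.15 × 0.145 = 0.02175
  West: 0.37 × 0.34 = 0.1258
  North: 0.22 × 0.2575 = 0.05665
  East: 0.07 × 0.0475 = 0.003325
  South: 0.05 × 0.077 = 0.00385
  Coastal: 0.14 × 0.048 = 0.00672
Total = 0.218095.
P(Central | evidence) = 0.02175 / 0.218095 ≈ 0.0997.

0.0997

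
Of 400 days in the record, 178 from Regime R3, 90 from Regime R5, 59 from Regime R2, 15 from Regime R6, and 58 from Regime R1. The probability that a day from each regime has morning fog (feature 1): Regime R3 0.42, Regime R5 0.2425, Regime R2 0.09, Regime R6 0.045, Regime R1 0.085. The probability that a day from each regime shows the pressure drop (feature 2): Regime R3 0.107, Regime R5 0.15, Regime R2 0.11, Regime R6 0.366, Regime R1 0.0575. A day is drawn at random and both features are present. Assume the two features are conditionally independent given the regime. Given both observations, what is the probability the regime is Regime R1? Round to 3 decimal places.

Unnormalized posteriors (prior × likelihood):
  Regime R3: 0.445 × 0.42 × 0.107 = 0.0199983
  Regime R5: 0.225 × 0.2425 × 0.15 = 0.008184375
  Regime R2: 0.1475 × 0.09 × 0.11 = 0.00146025
  Regime R6: 0.0375 × 0.045 × 0.366 = 0.000617625
  Regime R1: 0.145 × 0.085 × 0.0575 = 0.0007086875
Total = 0.0309692375.
P(Regime R1 | evidence) = 0.0007086875 / 0.0309692375 ≈ 0.023.

0.023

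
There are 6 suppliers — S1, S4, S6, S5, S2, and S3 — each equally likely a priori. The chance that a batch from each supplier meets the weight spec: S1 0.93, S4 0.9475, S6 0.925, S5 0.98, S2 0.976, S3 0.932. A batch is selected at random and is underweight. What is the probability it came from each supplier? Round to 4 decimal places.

Taking complements, P(underweight | each) = S1 0.07, S4 0.0525, S6 0.075, S5 0.02, S2 0.024, S3 0.068.
Since the prior is uniform, the posterior is proportional to the likelihood:
  S1: 0.07
  S4: 0.0525
  S6: 0.075
  S5: 0.02
  S2: 0.024
  S3: 0.068
Total = 0.3095.
P(S1 | underweight) = 0.07/0.3095 ≈ 0.2262
P(S4 | underweight) = 0.0525/0.3095 ≈ 0.1696
P(S6 | underweight) = 0.075/0.3095 ≈ 0.2423
P(S5 | underweight) = 0.02/0.3095 ≈ 0.0646
P(S2 | underweight) = 0.024/0.3095 ≈ 0.0775
P(S3 | underweight) = 0.068/0.3095 ≈ 0.2197

S1 0.2262, S4 0.1696, S6 0.2423, S5 0.0646, S2 0.0775, S3 0.2197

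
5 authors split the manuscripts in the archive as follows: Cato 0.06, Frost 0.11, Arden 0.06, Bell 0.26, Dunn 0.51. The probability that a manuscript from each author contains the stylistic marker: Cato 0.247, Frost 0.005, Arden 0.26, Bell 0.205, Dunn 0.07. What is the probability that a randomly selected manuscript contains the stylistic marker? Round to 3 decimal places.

0.120

Unnormalized posteriors (prior × likelihood):
  Cato: 0.06 × 0.247 = 0.01482
  Frost: 0.11 × 0.005 = 0.00055
  Arden: 0.06 × 0.26 = 0.0156
  Bell: 0.26 × 0.205 = 0.0533
  Dunn: 0.51 × 0.07 = 0.0357
P(marker) = 0.01482 + 0.00055 + 0.0156 + 0.0533 + 0.0357 = 0.11997 → 0.120.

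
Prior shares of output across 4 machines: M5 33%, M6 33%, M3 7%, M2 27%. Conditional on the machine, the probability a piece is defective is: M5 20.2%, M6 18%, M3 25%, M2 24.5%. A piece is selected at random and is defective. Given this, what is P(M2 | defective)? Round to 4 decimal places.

0.3154

Prior × likelihood for each hypothesis:
  M5: 0.33 × 0.202 = 0.06666
  M6: 0.33 × 0.18 = 0.0594
  M3: 0.07 × 0.25 = 0.0175
  M2: 0.27 × 0.245 = 0.06615
Sum = 0.20971.
P(M2 | evidence) = 0.06615 / 0.20971 ≈ 0.3154.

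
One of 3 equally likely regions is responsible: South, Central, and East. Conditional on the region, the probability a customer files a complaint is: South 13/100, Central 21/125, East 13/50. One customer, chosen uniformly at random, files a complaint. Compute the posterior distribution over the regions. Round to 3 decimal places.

With a uniform prior (1/3 each), posterior ∝ likelihood:
  South: 0.13
  Central: 0.168
  East: 0.26
Normalizing constant = 0.558.
P(South | complaint) = 0.13/0.558 ≈ 0.233
P(Central | complaint) = 0.168/0.558 ≈ 0.301
P(East | complaint) = 0.26/0.558 ≈ 0.466

South 0.233, Central 0.301, East 0.466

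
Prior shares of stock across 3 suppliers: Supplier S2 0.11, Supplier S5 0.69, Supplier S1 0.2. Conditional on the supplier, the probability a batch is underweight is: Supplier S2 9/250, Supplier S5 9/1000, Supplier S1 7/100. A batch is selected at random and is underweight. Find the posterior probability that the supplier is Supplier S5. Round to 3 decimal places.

0.257

By Bayes' rule, posterior ∝ prior × likelihood:
  Supplier S2: 0.11 × 0.036 = 0.00396
  Supplier S5: 0.69 × 0.009 = 0.00621
  Supplier S1: 0.2 × 0.07 = 0.014
Sum = 0.02417.
P(Supplier S5 | evidence) = 0.00621 / 0.02417 ≈ 0.257.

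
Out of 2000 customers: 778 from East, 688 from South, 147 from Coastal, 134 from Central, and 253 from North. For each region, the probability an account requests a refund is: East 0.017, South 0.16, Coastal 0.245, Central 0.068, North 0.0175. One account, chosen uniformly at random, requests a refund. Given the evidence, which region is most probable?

South

By Bayes' rule, posterior ∝ prior × likelihood:
  East: 0.389 × 0.017 = 0.006613
  South: 0.344 × 0.16 = 0.05504
  Coastal: 0.0735 × 0.245 = 0.0180075
  Central: 0.067 × 0.068 = 0.004556
  North: 0.1265 × 0.0175 = 0.00221375
Total = 0.08643025.
Largest term belongs to South, so South is most probable.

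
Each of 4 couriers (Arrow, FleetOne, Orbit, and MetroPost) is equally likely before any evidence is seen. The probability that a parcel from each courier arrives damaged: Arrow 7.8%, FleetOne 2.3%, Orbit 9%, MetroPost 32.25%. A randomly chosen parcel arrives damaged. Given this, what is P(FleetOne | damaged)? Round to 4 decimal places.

Since the prior is uniform, the posterior is proportional to the likelihood:
  Arrow: 0.078
  FleetOne: 0.023
  Orbit: 0.09
  MetroPost: 0.3225
Sum = 0.5135.
P(FleetOne | evidence) = 0.023 / 0.5135 ≈ 0.0448.

0.0448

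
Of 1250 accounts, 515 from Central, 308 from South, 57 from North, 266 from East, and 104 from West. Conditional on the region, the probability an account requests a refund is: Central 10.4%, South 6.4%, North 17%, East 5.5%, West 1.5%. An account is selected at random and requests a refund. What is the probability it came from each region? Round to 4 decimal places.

Unnormalized posteriors (prior × likelihood):
  Central: 0.412 × 0.104 = 0.042848
  South: 0.2464 × 0.064 = 0.0157696
  North: 0.0456 × 0.17 = 0.007752
  East: 0.2128 × 0.055 = 0.011704
  West: 0.0832 × 0.015 = 0.001248
Sum = 0.0793216.
P(Central | refund) = 0.042848/0.0793216 ≈ 0.5402
P(South | refund) = 0.0157696/0.0793216 ≈ 0.1988
P(North | refund) = 0.007752/0.0793216 ≈ 0.0977
P(East | refund) = 0.011704/0.0793216 ≈ 0.1476
P(West | refund) = 0.001248/0.0793216 ≈ 0.0157

Central 0.5402, South 0.1988, North 0.0977, East 0.1476, West 0.0157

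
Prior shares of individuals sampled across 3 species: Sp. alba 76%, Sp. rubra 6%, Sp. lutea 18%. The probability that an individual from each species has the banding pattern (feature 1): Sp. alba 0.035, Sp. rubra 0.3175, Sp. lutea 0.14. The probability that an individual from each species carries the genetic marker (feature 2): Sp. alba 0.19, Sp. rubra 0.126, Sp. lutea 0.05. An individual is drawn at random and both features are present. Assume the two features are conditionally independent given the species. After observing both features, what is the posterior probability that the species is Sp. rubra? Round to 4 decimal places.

0.2754

Prior × likelihood for each hypothesis:
  Sp. alba: 0.76 × 0.035 × 0.19 = 0.005054
  Sp. rubra: 0.06 × 0.3175 × 0.126 = 0.0024003
  Sp. lutea: 0.18 × 0.14 × 0.05 = 0.00126
Normalizing constant = 0.0087143.
P(Sp. rubra | evidence) = 0.0024003 / 0.0087143 ≈ 0.2754.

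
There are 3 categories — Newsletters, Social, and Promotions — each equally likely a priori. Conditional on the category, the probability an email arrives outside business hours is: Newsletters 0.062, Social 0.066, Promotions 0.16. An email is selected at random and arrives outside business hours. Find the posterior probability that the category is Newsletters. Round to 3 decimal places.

Since the prior is uniform, the posterior is proportional to the likelihood:
  Newsletters: 0.062
  Social: 0.066
  Promotions: 0.16
Normalizing constant = 0.288.
P(Newsletters | evidence) = 0.062 / 0.288 ≈ 0.215.

0.215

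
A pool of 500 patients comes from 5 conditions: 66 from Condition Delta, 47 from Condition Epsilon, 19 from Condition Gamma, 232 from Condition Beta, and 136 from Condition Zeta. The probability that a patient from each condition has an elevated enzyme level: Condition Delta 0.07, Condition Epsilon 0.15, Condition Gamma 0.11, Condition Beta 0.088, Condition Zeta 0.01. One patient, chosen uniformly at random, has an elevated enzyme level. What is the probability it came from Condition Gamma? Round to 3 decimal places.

Unnormalized posteriors (prior × likelihood):
  Condition Delta: 0.132 × 0.07 = 0.00924
  Condition Epsilon: 0.094 × 0.15 = 0.0141
  Condition Gamma: 0.038 × 0.11 = 0.00418
  Condition Beta: 0.464 × 0.088 = 0.040832
  Condition Zeta: 0.272 × 0.01 = 0.00272
Sum = 0.071072.
P(Condition Gamma | evidence) = 0.00418 / 0.071072 ≈ 0.059.

0.059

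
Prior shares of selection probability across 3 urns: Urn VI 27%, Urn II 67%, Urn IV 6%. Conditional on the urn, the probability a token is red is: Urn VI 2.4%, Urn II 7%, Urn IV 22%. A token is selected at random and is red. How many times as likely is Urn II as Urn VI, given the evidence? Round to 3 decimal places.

7.238

Compute prior × likelihood for every hypothesis:
  Urn VI: 0.27 × 0.024 = 0.00648
  Urn II: 0.67 × 0.07 = 0.0469
  Urn IV: 0.06 × 0.22 = 0.0132
Total = 0.06658.
The ratio is 0.0469 / 0.00648 (the normalizer cancels) = 7.238.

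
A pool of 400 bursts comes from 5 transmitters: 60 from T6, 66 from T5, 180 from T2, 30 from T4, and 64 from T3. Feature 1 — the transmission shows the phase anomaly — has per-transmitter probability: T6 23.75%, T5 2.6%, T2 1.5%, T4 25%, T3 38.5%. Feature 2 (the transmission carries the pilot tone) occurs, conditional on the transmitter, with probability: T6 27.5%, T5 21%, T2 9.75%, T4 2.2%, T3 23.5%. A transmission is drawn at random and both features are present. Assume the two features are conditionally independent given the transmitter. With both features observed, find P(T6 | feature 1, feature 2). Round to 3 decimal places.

0.373

Unnormalized posteriors (prior × likelihood):
  T6: 0.15 × 0.2375 × 0.275 = 0.009796875
  T5: 0.165 × 0.026 × 0.21 = 0.0009009
  T2: 0.45 × 0.015 × 0.0975 = 0.000658125
  T4: 0.075 × 0.25 × 0.022 = 0.0004125
  T3: 0.16 × 0.385 × 0.235 = 0.014476
Total = 0.0262444.
P(T6 | evidence) = 0.009796875 / 0.0262444 ≈ 0.373.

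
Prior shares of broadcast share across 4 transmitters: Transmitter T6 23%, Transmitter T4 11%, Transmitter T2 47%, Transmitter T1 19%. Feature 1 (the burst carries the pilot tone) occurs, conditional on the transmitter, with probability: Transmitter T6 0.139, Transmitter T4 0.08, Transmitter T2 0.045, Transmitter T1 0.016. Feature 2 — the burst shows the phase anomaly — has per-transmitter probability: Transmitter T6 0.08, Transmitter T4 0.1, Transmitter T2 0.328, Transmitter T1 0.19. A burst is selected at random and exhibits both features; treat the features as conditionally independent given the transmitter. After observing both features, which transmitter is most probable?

Transmitter T2

By Bayes' rule, posterior ∝ prior × likelihood:
  Transmitter T6: 0.23 × 0.139 × 0.08 = 0.0025576
  Transmitter T4: 0.11 × 0.08 × 0.1 = 0.00088
  Transmitter T2: 0.47 × 0.045 × 0.328 = 0.0069372
  Transmitter T1: 0.19 × 0.016 × 0.19 = 0.0005776
Sum = 0.0109524.
Largest term belongs to Transmitter T2, so Transmitter T2 is most probable.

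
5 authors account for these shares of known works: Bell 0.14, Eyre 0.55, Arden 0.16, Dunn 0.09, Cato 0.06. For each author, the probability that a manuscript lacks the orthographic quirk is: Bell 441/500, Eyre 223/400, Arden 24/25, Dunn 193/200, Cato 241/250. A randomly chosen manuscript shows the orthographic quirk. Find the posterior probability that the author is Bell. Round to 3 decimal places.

Taking complements, P(quirk | each) = Bell 0.118, Eyre 0.4425, Arden 0.04, Dunn 0.035, Cato 0.036.
By Bayes' rule, posterior ∝ prior × likelihood:
  Bell: 0.14 × 0.118 = 0.01652
  Eyre: 0.55 × 0.4425 = 0.243375
  Arden: 0.16 × 0.04 = 0.0064
  Dunn: 0.09 × 0.035 = 0.00315
  Cato: 0.06 × 0.036 = 0.00216
Total = 0.271605.
P(Bell | evidence) = 0.01652 / 0.271605 ≈ 0.061.

0.061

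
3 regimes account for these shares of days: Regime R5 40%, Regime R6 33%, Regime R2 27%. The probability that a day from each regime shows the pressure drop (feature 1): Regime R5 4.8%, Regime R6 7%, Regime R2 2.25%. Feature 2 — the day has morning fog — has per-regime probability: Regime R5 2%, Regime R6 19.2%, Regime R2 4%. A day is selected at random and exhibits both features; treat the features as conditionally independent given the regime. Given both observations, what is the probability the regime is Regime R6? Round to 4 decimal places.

0.8761

Unnormalized posteriors (prior × likelihood):
  Regime R5: 0.4 × 0.048 × 0.02 = 0.000384
  Regime R6: 0.33 × 0.07 × 0.192 = 0.0044352
  Regime R2: 0.27 × 0.0225 × 0.04 = 0.000243
Sum = 0.0050622.
P(Regime R6 | evidence) = 0.0044352 / 0.0050622 ≈ 0.8761.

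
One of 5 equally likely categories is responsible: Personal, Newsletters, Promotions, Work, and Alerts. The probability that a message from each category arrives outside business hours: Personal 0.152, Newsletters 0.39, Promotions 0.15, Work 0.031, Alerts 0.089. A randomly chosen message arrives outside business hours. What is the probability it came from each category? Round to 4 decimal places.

Personal 0.1872, Newsletters 0.4803, Promotions 0.1847, Work 0.0382, Alerts 0.1096

Since the prior is uniform, the posterior is proportional to the likelihood:
  Personal: 0.152
  Newsletters: 0.39
  Promotions: 0.15
  Work: 0.031
  Alerts: 0.089
Normalizing constant = 0.812.
P(Personal | off-hours) = 0.152/0.812 ≈ 0.1872
P(Newsletters | off-hours) = 0.39/0.812 ≈ 0.4803
P(Promotions | off-hours) = 0.15/0.812 ≈ 0.1847
P(Work | off-hours) = 0.031/0.812 ≈ 0.0382
P(Alerts | off-hours) = 0.089/0.812 ≈ 0.1096
(Check: 0.1872+0.4803+0.1847+0.0382+0.1096 = 1.0000.)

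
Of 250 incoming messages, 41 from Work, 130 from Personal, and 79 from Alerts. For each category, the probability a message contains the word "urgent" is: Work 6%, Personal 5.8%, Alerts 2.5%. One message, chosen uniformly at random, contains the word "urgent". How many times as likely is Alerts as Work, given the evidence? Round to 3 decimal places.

By Bayes' rule, posterior ∝ prior × likelihood:
  Work: 0.164 × 0.06 = 0.00984
  Personal: 0.52 × 0.058 = 0.03016
  Alerts: 0.316 × 0.025 = 0.0079
Total = 0.0479.
The ratio is 0.0079 / 0.00984 (the normalizer cancels) = 0.803.

0.803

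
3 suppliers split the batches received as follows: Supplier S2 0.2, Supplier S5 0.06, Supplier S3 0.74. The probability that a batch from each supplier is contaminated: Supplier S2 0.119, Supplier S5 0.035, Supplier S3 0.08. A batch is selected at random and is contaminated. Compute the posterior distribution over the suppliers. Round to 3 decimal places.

Supplier S2 0.280, Supplier S5 0.025, Supplier S3 0.696

Unnormalized posteriors (prior × likelihood):
  Supplier S2: 0.2 × 0.119 = 0.0238
  Supplier S5: 0.06 × 0.035 = 0.0021
  Supplier S3: 0.74 × 0.08 = 0.0592
Normalizing constant = 0.0851.
P(Supplier S2 | contaminated) = 0.0238/0.0851 ≈ 0.280
P(Supplier S5 | contaminated) = 0.0021/0.0851 ≈ 0.025
P(Supplier S3 | contaminated) = 0.0592/0.0851 ≈ 0.696
(Check: 0.280+0.025+0.696 = 1.001.)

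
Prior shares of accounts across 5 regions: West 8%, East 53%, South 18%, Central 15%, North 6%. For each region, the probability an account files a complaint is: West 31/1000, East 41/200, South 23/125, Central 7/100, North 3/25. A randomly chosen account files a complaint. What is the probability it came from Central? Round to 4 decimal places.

Compute prior × likelihood for every hypothesis:
  West: 0.08 × 0.031 = 0.00248
  East: 0.53 × 0.205 = 0.10865
  South: 0.18 × 0.184 = 0.03312
  Central: 0.15 × 0.07 = 0.0105
  North: 0.06 × 0.12 = 0.0072
Total = 0.16195.
P(Central | evidence) = 0.0105 / 0.16195 ≈ 0.0648.

0.0648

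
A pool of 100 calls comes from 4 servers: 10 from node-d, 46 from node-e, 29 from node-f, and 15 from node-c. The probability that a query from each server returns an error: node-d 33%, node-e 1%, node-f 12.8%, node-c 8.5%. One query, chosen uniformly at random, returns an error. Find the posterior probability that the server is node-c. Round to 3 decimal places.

0.146

By Bayes' rule, posterior ∝ prior × likelihood:
  node-d: 0.1 × 0.33 = 0.033
  node-e: 0.46 × 0.01 = 0.0046
  node-f: 0.29 × 0.128 = 0.03712
  node-c: 0.15 × 0.085 = 0.01275
Normalizing constant = 0.08747.
P(node-c | evidence) = 0.01275 / 0.08747 ≈ 0.146.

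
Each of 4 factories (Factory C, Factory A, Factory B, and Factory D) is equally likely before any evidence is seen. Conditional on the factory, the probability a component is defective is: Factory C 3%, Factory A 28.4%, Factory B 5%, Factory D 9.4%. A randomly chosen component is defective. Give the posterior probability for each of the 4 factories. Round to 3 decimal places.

Factory C 0.066, Factory A 0.620, Factory B 0.109, Factory D 0.205

Since the prior is uniform, the posterior is proportional to the likelihood:
  Factory C: 0.03
  Factory A: 0.284
  Factory B: 0.05
  Factory D: 0.094
Total = 0.458.
P(Factory C | defective) = 0.03/0.458 ≈ 0.066
P(Factory A | defective) = 0.284/0.458 ≈ 0.620
P(Factory B | defective) = 0.05/0.458 ≈ 0.109
P(Factory D | defective) = 0.094/0.458 ≈ 0.205
(Check: 0.066+0.620+0.109+0.205 = 1.000.)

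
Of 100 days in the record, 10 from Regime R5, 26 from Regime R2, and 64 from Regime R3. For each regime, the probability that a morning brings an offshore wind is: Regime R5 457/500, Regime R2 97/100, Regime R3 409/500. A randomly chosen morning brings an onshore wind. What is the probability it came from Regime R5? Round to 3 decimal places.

0.065

Taking complements, P(onshore | each) = Regime R5 0.086, Regime R2 0.03, Regime R3 0.182.
Prior × likelihood for each hypothesis:
  Regime R5: 0.1 × 0.086 = 0.0086
  Regime R2: 0.26 × 0.03 = 0.0078
  Regime R3: 0.64 × 0.182 = 0.11648
Total = 0.13288.
P(Regime R5 | evidence) = 0.0086 / 0.13288 ≈ 0.065.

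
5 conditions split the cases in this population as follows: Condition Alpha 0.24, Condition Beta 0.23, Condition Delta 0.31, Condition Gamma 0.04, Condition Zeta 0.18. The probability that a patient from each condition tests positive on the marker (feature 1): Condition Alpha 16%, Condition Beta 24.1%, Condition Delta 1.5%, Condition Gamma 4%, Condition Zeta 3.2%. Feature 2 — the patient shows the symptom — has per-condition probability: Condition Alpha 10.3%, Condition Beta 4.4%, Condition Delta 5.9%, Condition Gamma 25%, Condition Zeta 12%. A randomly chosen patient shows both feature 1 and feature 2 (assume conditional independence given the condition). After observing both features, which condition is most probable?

Condition Alpha

By Bayes' rule, posterior ∝ prior × likelihood:
  Condition Alpha: 0.24 × 0.16 × 0.103 = 0.0039552
  Condition Beta: 0.23 × 0.241 × 0.044 = 0.00243892
  Condition Delta: 0.31 × 0.015 × 0.059 = 0.00027435
  Condition Gamma: 0.04 × 0.04 × 0.25 = 0.0004
  Condition Zeta: 0.18 × 0.032 × 0.12 = 0.0006912
Total = 0.00775967.
Largest term belongs to Condition Alpha, so Condition Alpha is most probable.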